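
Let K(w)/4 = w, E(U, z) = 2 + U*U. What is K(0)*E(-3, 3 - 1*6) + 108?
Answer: 108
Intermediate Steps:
E(U, z) = 2 + U**2
K(w) = 4*w
K(0)*E(-3, 3 - 1*6) + 108 = (4*0)*(2 + (-3)**2) + 108 = 0*(2 + 9) + 108 = 0*11 + 108 = 0 + 108 = 108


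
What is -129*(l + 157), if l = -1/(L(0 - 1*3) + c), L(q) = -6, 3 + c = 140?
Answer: -2653014/131 ≈ -20252.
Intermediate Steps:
c = 137 (c = -3 + 140 = 137)
l = -1/131 (l = -1/(-6 + 137) = -1/131 ≈ -0.0076336)
-129*(l + 157) = -129*(-1/131 + 157) = -129*20566/131 = -2653014/131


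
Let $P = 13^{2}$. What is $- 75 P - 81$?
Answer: $-12756$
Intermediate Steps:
$P = 169$
$- 75 P - 81 = \left(-75\right) 169 - 81 = -12675 - 81 = -12756$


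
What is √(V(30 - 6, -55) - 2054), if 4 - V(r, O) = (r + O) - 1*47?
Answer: 2*I*√493 ≈ 44.407*I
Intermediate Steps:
V(r, O) = 51 - O - r (V(r, O) = 4 - ((r + O) - 1*47) = 4 - ((O + r) - 47) = 4 - (-47 + O + r) = 4 + (47 - O - r) = 51 - O - r)
√(V(30 - 6, -55) - 2054) = √((51 - 1*(-55) - (30 - 6)) - 2054) = √((51 + 55 - 1*24) - 2054) = √((51 + 55 - 24) - 2054) = √(82 - 2054) = √(-1972) = 2*I*√493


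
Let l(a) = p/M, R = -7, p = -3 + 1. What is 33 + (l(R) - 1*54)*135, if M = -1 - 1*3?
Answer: -14379/2 ≈ -7189.5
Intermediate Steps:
M = -4 (M = -1 - 3 = -4)
p = -2
l(a) = 1/2 (l(a) = -2/(-4) = -2*(-1/4) = 1/2)
33 + (l(R) - 1*54)*135 = 33 + (1/2 - 1*54)*135 = 33 + (1/2 - 54)*135 = 33 - 107/2*135 = 33 - 14445/2 = -14379/2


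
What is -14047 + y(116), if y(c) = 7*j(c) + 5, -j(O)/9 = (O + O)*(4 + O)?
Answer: -1767962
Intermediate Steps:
j(O) = -18*O*(4 + O) (j(O) = -9*(O + O)*(4 + O) = -9*2*O*(4 + O) = -18*O*(4 + O))
y(c) = 5 - 126*c*(4 + c) (y(c) = 7*(-18*c*(4 + c)) + 5 = -126*c*(4 + c) + 5 = 5 - 126*c*(4 + c))
-14047 + y(116) = -14047 + (5 - 126*116*(4 + 116)) = -14047 + (5 - 126*116*120) = -14047 + (5 - 1753920) = -14047 - 1753915 = -1767962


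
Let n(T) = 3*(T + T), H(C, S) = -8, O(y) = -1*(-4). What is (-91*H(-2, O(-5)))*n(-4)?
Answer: -17472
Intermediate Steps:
O(y) = 4
n(T) = 6*T (n(T) = 3*(2*T) = 6*T)
(-91*H(-2, O(-5)))*n(-4) = (-91*(-8))*(6*(-4)) = 728*(-24) = -17472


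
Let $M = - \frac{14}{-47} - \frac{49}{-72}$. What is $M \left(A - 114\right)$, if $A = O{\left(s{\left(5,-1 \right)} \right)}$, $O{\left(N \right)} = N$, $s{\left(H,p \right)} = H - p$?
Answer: $- \frac{9933}{94} \approx -105.67$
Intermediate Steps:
$A = 6$ ($A = 5 - -1 = 5 + 1 = 6$)
$M = \frac{3311}{3384}$ ($M = \left(-14\right) \left(- \frac{1}{47}\right) - - \frac{49}{72} = \frac{14}{47} + \frac{49}{72} = \frac{3311}{3384} \approx 0.97843$)
$M \left(A - 114\right) = \frac{3311 \left(6 - 114\right)}{3384} = \frac{3311}{3384} \left(-108\right) = - \frac{9933}{94}$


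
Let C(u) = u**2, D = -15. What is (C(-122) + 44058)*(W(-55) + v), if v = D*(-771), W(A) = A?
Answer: 678422420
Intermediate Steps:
v = 11565 (v = -15*(-771) = 11565)
(C(-122) + 44058)*(W(-55) + v) = ((-122)**2 + 44058)*(-55 + 11565) = (14884 + 44058)*11510 = 58942*11510 = 678422420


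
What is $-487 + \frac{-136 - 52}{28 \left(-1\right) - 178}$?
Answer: $- \frac{50067}{103} \approx -486.09$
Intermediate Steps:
$-487 + \frac{-136 - 52}{28 \left(-1\right) - 178} = -487 - \frac{188}{-28 - 178} = -487 - \frac{188}{-206} = -487 - - \frac{94}{103} = -487 + \frac{94}{103} = - \frac{50067}{103}$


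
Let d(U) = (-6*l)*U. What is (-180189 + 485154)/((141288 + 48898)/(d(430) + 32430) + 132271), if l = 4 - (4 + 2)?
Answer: 5731817175/2486128538 ≈ 2.3055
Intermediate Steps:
l = -2 (l = 4 - 1*6 = 4 - 6 = -2)
d(U) = 12*U (d(U) = (-6*(-2))*U = 12*U)
(-180189 + 485154)/((141288 + 48898)/(d(430) + 32430) + 132271) = (-180189 + 485154)/((141288 + 48898)/(12*430 + 32430) + 132271) = 304965/(190186/(5160 + 32430) + 132271) = 304965/(190186/37590 + 132271) = 304965/(190186*(1/37590) + 132271) = 304965/(95093/18795 + 132271) = 304965/(2486128538/18795) = 304965*(18795/2486128538) = 5731817175/2486128538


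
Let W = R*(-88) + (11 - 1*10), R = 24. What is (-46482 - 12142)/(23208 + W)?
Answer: -58624/21097 ≈ -2.7788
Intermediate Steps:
W = -2111 (W = 24*(-88) + (11 - 1*10) = -2112 + (11 - 10) = -2112 + 1 = -2111)
(-46482 - 12142)/(23208 + W) = (-46482 - 12142)/(23208 - 2111) = -58624/21097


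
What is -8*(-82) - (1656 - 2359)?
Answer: 1359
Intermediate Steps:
-8*(-82) - (1656 - 2359) = 656 - 1*(-703) = 656 + 703 = 1359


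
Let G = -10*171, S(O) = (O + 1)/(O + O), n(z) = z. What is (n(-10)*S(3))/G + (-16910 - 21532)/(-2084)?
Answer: 9862457/534546 ≈ 18.450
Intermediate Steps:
S(O) = (1 + O)/(2*O) (S(O) = (1 + O)/((2*O)) = (1 + O)*(1/(2*O)) = (1 + O)/(2*O))
G = -1710
(n(-10)*S(3))/G + (-16910 - 21532)/(-2084) = -5*(1 + 3)/3/(-1710) + (-16910 - 21532)/(-2084) = -5*4/3*(-1/1710) - 38442*(-1/2084) = -10*⅔*(-1/1710) + 19221/1042 = -20/3*(-1/1710) + 19221/1042 = 2/513 + 19221/1042 = 9862457/534546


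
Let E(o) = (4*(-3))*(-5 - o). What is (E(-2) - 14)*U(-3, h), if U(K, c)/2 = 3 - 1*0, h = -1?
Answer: 132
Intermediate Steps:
U(K, c) = 6 (U(K, c) = 2*(3 - 1*0) = 2*(3 + 0) = 2*3 = 6)
E(o) = 60 + 12*o (E(o) = -12*(-5 - o) = 60 + 12*o)
(E(-2) - 14)*U(-3, h) = ((60 + 12*(-2)) - 14)*6 = ((60 - 24) - 14)*6 = (36 - 14)*6 = 22*6 = 132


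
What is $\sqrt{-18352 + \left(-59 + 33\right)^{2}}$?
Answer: $6 i \sqrt{491} \approx 132.95 i$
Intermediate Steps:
$\sqrt{-18352 + \left(-59 + 33\right)^{2}} = \sqrt{-18352 + \left(-26\right)^{2}} = \sqrt{-18352 + 676} = \sqrt{-17676} = 6 i \sqrt{491}$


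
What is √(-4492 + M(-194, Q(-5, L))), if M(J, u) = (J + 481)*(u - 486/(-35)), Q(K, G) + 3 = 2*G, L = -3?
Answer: I*√77245/5 ≈ 55.586*I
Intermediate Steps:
Q(K, G) = -3 + 2*G
M(J, u) = (481 + J)*(486/35 + u) (M(J, u) = (481 + J)*(u - 486*(-1/35)) = (481 + J)*(u + 486/35) = (481 + J)*(486/35 + u))
√(-4492 + M(-194, Q(-5, L))) = √(-4492 + (233766/35 + 481*(-3 + 2*(-3)) + (486/35)*(-194) - 194*(-3 + 2*(-3)))) = √(-4492 + (233766/35 + 481*(-3 - 6) - 94284/35 - 194*(-3 - 6))) = √(-4492 + (233766/35 + 481*(-9) - 94284/35 - 194*(-9))) = √(-4492 + (233766/35 - 4329 - 94284/35 + 1746)) = √(-4492 + 7011/5) = √(-15449/5) = I*√77245/5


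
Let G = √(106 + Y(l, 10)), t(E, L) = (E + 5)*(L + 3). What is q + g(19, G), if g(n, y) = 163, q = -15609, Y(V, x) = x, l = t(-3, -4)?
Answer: -15446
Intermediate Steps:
t(E, L) = (3 + L)*(5 + E) (t(E, L) = (5 + E)*(3 + L) = (3 + L)*(5 + E))
l = -2 (l = 15 + 3*(-3) + 5*(-4) - 3*(-4) = 15 - 9 - 20 + 12 = -2)
G = 2*√29 (G = √(106 + 10) = √116 = 2*√29 ≈ 10.770)
q + g(19, G) = -15609 + 163 = -15446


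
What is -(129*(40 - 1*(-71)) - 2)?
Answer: -14317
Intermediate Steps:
-(129*(40 - 1*(-71)) - 2) = -(129*(40 + 71) - 2) = -(129*111 - 2) = -(14319 - 2) = -1*14317 = -14317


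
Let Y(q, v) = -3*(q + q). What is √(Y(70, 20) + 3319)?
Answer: √2899 ≈ 53.842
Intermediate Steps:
Y(q, v) = -6*q
√(Y(70, 20) + 3319) = √(-6*70 + 3319) = √(-420 + 3319) = √2899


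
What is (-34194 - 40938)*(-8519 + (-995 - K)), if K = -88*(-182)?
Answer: 1918119960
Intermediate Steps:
K = 16016
(-34194 - 40938)*(-8519 + (-995 - K)) = (-34194 - 40938)*(-8519 + (-995 - 1*16016)) = -75132*(-8519 + (-995 - 16016)) = -75132*(-8519 - 17011) = -75132*(-25530) = 1918119960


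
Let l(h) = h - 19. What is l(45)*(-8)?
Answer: -208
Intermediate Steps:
l(h) = -19 + h
l(45)*(-8) = (-19 + 45)*(-8) = 26*(-8) = -208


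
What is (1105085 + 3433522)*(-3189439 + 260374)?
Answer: -13293874912455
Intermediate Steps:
(1105085 + 3433522)*(-3189439 + 260374) = 4538607*(-2929065) = -13293874912455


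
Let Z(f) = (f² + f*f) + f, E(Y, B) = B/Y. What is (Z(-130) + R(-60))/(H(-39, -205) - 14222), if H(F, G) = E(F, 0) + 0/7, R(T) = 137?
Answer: -33807/14222 ≈ -2.3771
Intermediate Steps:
Z(f) = f + 2*f² (Z(f) = (f² + f²) + f = 2*f² + f = f + 2*f²)
H(F, G) = 0 (H(F, G) = 0/F + 0/7 = 0 + (⅐)*0 = 0 + 0 = 0)
(Z(-130) + R(-60))/(H(-39, -205) - 14222) = (-130*(1 + 2*(-130)) + 137)/(0 - 14222) = (-130*(1 - 260) + 137)/(-14222) = (-130*(-259) + 137)*(-1/14222) = (33670 + 137)*(-1/14222) = 33807*(-1/14222) = -33807/14222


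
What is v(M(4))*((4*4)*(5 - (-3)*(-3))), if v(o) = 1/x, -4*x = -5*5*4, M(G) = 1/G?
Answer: -64/25 ≈ -2.5600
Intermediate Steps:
x = 25 (x = -(-5*5)*4/4 = -(-25)*4/4 = -¼*(-100) = 25)
v(o) = 1/25
v(M(4))*((4*4)*(5 - (-3)*(-3))) = ((4*4)*(5 - (-3)*(-3)))/25 = (16*(5 - 1*9))/25 = (16*(5 - 9))/25 = (16*(-4))/25 = (1/25)*(-64) = -64/25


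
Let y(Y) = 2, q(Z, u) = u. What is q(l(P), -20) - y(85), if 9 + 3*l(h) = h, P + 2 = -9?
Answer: -22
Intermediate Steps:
P = -11 (P = -2 - 9 = -11)
l(h) = -3 + h/3
q(l(P), -20) - y(85) = -20 - 1*2 = -20 - 2 = -22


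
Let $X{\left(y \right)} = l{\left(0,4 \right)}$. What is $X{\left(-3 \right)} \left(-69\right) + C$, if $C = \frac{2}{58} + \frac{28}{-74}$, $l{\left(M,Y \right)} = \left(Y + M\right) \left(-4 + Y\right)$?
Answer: $- \frac{369}{1073} \approx -0.3439$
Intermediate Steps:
$l{\left(M,Y \right)} = \left(-4 + Y\right) \left(M + Y\right)$ ($l{\left(M,Y \right)} = \left(M + Y\right) \left(-4 + Y\right) = \left(-4 + Y\right) \left(M + Y\right)$)
$X{\left(y \right)} = 0$ ($X{\left(y \right)} = 4^{2} - 0 - 16 + 0 \cdot 4 = 16 + 0 - 16 + 0 = 0$)
$C = - \frac{369}{1073}$ ($C = 2 \cdot \frac{1}{58} + 28 \left(- \frac{1}{74}\right) = \frac{1}{29} - \frac{14}{37} = - \frac{369}{1073} \approx -0.3439$)
$X{\left(-3 \right)} \left(-69\right) + C = 0 \left(-69\right) - \frac{369}{1073} = 0 - \frac{369}{1073} = - \frac{369}{1073}$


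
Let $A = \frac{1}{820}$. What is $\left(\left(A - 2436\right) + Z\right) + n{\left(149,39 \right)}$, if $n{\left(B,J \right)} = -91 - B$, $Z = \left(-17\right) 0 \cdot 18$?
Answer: $- \frac{2194319}{820} \approx -2676.0$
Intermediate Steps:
$A = \frac{1}{820} \approx 0.0012195$
$Z = 0$ ($Z = 0 \cdot 18 = 0$)
$\left(\left(A - 2436\right) + Z\right) + n{\left(149,39 \right)} = \left(\left(\frac{1}{820} - 2436\right) + 0\right) - 240 = \left(- \frac{1997519}{820} + 0\right) - 240 = - \frac{1997519}{820} - 240 = - \frac{2194319}{820}$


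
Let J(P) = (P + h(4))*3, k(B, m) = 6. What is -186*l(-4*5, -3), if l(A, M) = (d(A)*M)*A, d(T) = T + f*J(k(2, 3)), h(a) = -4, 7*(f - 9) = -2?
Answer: -2522160/7 ≈ -3.6031e+5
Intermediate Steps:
f = 61/7 (f = 9 + (1/7)*(-2) = 9 - 2/7 = 61/7 ≈ 8.7143)
J(P) = -12 + 3*P (J(P) = (P - 4)*3 = (-4 + P)*3 = -12 + 3*P)
d(T) = 366/7 + T (d(T) = T + 61*(-12 + 3*6)/7 = T + 61*(-12 + 18)/7 = T + (61/7)*6 = T + 366/7 = 366/7 + T)
l(A, M) = A*M*(366/7 + A) (l(A, M) = ((366/7 + A)*M)*A = (M*(366/7 + A))*A = A*M*(366/7 + A))
-186*l(-4*5, -3) = -186*(-4*5)*(-3)*(366 + 7*(-4*5))/7 = -186*(-20)*(-3)*(366 + 7*(-20))/7 = -186*(-20)*(-3)*(366 - 140)/7 = -186*(-20)*(-3)*226/7 = -186*13560/7 = -2522160/7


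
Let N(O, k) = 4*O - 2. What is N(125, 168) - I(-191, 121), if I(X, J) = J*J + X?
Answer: -13952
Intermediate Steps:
I(X, J) = X + J² (I(X, J) = J² + X = X + J²)
N(O, k) = -2 + 4*O
N(125, 168) - I(-191, 121) = (-2 + 4*125) - (-191 + 121²) = (-2 + 500) - (-191 + 14641) = 498 - 1*14450 = 498 - 14450 = -13952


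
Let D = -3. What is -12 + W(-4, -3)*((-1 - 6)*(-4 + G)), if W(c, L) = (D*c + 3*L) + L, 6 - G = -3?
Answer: -12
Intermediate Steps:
G = 9 (G = 6 - 1*(-3) = 6 + 3 = 9)
W(c, L) = -3*c + 4*L (W(c, L) = (-3*c + 3*L) + L = -3*c + 4*L)
-12 + W(-4, -3)*((-1 - 6)*(-4 + G)) = -12 + (-3*(-4) + 4*(-3))*((-1 - 6)*(-4 + 9)) = -12 + (12 - 12)*(-7*5) = -12 + 0*(-35) = -12 + 0 = -12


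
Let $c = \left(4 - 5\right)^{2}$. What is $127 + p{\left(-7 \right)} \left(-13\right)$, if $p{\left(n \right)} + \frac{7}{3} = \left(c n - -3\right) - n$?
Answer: $\frac{355}{3} \approx 118.33$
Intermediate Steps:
$c = 1$ ($c = \left(-1\right)^{2} = 1$)
$p{\left(n \right)} = \frac{2}{3}$ ($p{\left(n \right)} = - \frac{7}{3} + \left(\left(1 n - -3\right) - n\right) = - \frac{7}{3} + \left(\left(n + 3\right) - n\right) = - \frac{7}{3} + \left(\left(3 + n\right) - n\right) = - \frac{7}{3} + 3 = \frac{2}{3}$)
$127 + p{\left(-7 \right)} \left(-13\right) = 127 + \frac{2}{3} \left(-13\right) = 127 - \frac{26}{3} = \frac{355}{3}$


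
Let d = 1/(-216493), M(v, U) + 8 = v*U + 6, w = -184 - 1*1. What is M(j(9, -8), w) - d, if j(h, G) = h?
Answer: -360893830/216493 ≈ -1667.0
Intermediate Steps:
w = -185 (w = -184 - 1 = -185)
M(v, U) = -2 + U*v (M(v, U) = -8 + (v*U + 6) = -8 + (U*v + 6) = -8 + (6 + U*v) = -2 + U*v)
d = -1/216493 ≈ -4.6191e-6
M(j(9, -8), w) - d = (-2 - 185*9) - 1*(-1/216493) = (-2 - 1665) + 1/216493 = -1667 + 1/216493 = -360893830/216493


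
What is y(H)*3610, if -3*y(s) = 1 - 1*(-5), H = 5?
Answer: -7220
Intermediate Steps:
y(s) = -2 (y(s) = -(1 - 1*(-5))/3 = -(1 + 5)/3 = -1/3*6 = -2)
y(H)*3610 = -2*3610 = -7220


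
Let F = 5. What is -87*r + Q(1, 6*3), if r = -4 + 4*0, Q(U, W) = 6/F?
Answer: 1746/5 ≈ 349.20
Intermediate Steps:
Q(U, W) = 6/5
r = -4 (r = -4 + 0 = -4)
-87*r + Q(1, 6*3) = -87*(-4) + 6/5 = 348 + 6/5 = 1746/5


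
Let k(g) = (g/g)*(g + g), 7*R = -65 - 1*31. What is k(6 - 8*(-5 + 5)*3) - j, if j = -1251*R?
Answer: -120012/7 ≈ -17145.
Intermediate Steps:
R = -96/7 (R = (-65 - 1*31)/7 = (-65 - 31)/7 = (⅐)*(-96) = -96/7 ≈ -13.714)
j = 120096/7 (j = -1251*(-96/7) = 120096/7 ≈ 17157.)
k(g) = 2*g (k(g) = 1*(2*g) = 2*g)
k(6 - 8*(-5 + 5)*3) - j = 2*(6 - 8*(-5 + 5)*3) - 1*120096/7 = 2*(6 - 0*3) - 120096/7 = 2*(6 - 8*0) - 120096/7 = 2*(6 + 0) - 120096/7 = 2*6 - 120096/7 = 12 - 120096/7 = -120012/7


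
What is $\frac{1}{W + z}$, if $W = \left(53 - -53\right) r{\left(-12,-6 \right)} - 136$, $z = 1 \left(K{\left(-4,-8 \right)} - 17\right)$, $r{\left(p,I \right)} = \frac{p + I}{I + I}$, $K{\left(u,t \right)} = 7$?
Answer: $\frac{1}{13} \approx 0.076923$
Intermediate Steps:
$r{\left(p,I \right)} = \frac{I + p}{2 I}$
$z = -10$ ($z = 1 \left(7 - 17\right) = 1 \left(-10\right) = -10$)
$W = 23$ ($W = \left(53 - -53\right) \frac{-6 - 12}{2 \left(-6\right)} - 136 = \left(53 + 53\right) \frac{1}{2} \left(- \frac{1}{6}\right) \left(-18\right) - 136 = 106 \cdot \frac{3}{2} - 136 = 159 - 136 = 23$)
$\frac{1}{W + z} = \frac{1}{23 - 10} = \frac{1}{13}$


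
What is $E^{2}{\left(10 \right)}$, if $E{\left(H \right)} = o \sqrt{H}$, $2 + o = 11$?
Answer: $810$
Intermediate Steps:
$o = 9$ ($o = -2 + 11 = 9$)
$E{\left(H \right)} = 9 \sqrt{H}$
$E^{2}{\left(10 \right)} = \left(9 \sqrt{10}\right)^{2} = 810$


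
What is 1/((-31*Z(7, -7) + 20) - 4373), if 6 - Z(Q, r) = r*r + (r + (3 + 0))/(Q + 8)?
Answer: -15/45424 ≈ -0.00033022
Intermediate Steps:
Z(Q, r) = 6 - r² - (3 + r)/(8 + Q) (Z(Q, r) = 6 - (r*r + (r + (3 + 0))/(Q + 8)) = 6 - (r² + (r + 3)/(8 + Q)) = 6 - (r² + (3 + r)/(8 + Q)) = 6 + (-r² - (3 + r)/(8 + Q)) = 6 - r² - (3 + r)/(8 + Q))
1/((-31*Z(7, -7) + 20) - 4373) = 1/((-31*(45 - 1*(-7) - 8*(-7)² + 6*7 - 1*7*(-7)²)/(8 + 7) + 20) - 4373) = 1/((-31*(45 + 7 - 8*49 + 42 - 1*7*49)/15 + 20) - 4373) = 1/((-31*(45 + 7 - 392 + 42 - 343)/15 + 20) - 4373) = 1/((-31*(-641)/15 + 20) - 4373) = 1/((-31*(-641/15) + 20) - 4373) = 1/((19871/15 + 20) - 4373) = 1/(20171/15 - 4373) = 1/(-45424/15) = -15/45424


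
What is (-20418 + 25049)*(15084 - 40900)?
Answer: -119553896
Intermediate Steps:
(-20418 + 25049)*(15084 - 40900) = 4631*(-25816) = -119553896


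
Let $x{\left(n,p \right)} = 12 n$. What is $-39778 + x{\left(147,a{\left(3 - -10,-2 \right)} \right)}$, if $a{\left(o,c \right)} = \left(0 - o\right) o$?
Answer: $-38014$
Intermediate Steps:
$a{\left(o,c \right)} = - o^{2}$ ($a{\left(o,c \right)} = - o o = - o^{2}$)
$-39778 + x{\left(147,a{\left(3 - -10,-2 \right)} \right)} = -39778 + 12 \cdot 147 = -39778 + 1764 = -38014$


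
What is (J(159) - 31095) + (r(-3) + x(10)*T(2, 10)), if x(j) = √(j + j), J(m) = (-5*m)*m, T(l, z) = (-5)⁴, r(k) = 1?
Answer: -157499 + 1250*√5 ≈ -1.5470e+5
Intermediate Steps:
T(l, z) = 625
J(m) = -5*m²
x(j) = √2*√j (x(j) = √(2*j) = √2*√j)
(J(159) - 31095) + (r(-3) + x(10)*T(2, 10)) = (-5*159² - 31095) + (1 + (√2*√10)*625) = (-5*25281 - 31095) + (1 + (2*√5)*625) = (-126405 - 31095) + (1 + 1250*√5) = -157500 + (1 + 1250*√5) = -157499 + 1250*√5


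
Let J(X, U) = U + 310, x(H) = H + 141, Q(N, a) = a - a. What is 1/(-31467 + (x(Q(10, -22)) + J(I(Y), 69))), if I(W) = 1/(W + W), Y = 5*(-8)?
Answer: -1/30947 ≈ -3.2313e-5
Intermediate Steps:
Q(N, a) = 0
Y = -40
x(H) = 141 + H
I(W) = 1/(2*W)
J(X, U) = 310 + U
1/(-31467 + (x(Q(10, -22)) + J(I(Y), 69))) = 1/(-31467 + ((141 + 0) + (310 + 69))) = 1/(-31467 + (141 + 379)) = 1/(-31467 + 520) = 1/(-30947) = -1/30947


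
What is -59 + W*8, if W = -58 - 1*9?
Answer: -595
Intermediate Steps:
W = -67 (W = -58 - 9 = -67)
-59 + W*8 = -59 - 67*8 = -59 - 536 = -595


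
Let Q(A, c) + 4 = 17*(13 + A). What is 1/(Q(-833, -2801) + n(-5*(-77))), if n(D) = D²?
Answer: 1/134281 ≈ 7.4471e-6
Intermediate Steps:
Q(A, c) = 217 + 17*A (Q(A, c) = -4 + 17*(13 + A) = -4 + (221 + 17*A) = 217 + 17*A)
1/(Q(-833, -2801) + n(-5*(-77))) = 1/((217 + 17*(-833)) + (-5*(-77))²) = 1/((217 - 14161) + 385²) = 1/(-13944 + 148225) = 1/134281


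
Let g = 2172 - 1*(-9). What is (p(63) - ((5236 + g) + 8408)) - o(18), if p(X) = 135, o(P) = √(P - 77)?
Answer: -15690 - I*√59 ≈ -15690.0 - 7.6811*I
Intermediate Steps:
o(P) = √(-77 + P)
g = 2181 (g = 2172 + 9 = 2181)
(p(63) - ((5236 + g) + 8408)) - o(18) = (135 - ((5236 + 2181) + 8408)) - √(-77 + 18) = (135 - (7417 + 8408)) - √(-59) = (135 - 1*15825) - I*√59 = (135 - 15825) - I*√59 = -15690 - I*√59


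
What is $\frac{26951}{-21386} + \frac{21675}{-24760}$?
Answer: $- \frac{113084831}{52951736} \approx -2.1356$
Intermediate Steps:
$\frac{26951}{-21386} + \frac{21675}{-24760} = 26951 \left(- \frac{1}{21386}\right) + 21675 \left(- \frac{1}{24760}\right) = - \frac{26951}{21386} - \frac{4335}{4952} = - \frac{113084831}{52951736}$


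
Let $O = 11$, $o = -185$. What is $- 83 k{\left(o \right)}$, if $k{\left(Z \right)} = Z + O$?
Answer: $14442$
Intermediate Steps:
$k{\left(Z \right)} = 11 + Z$ ($k{\left(Z \right)} = Z + 11 = 11 + Z$)
$- 83 k{\left(o \right)} = - 83 \left(11 - 185\right) = \left(-83\right) \left(-174\right) = 14442$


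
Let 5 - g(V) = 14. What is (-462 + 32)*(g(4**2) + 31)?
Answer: -9460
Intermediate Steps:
g(V) = -9 (g(V) = 5 - 1*14 = 5 - 14 = -9)
(-462 + 32)*(g(4**2) + 31) = (-462 + 32)*(-9 + 31) = -430*22 = -9460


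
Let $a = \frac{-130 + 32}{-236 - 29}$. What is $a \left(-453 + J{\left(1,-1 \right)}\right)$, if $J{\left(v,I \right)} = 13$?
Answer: $- \frac{8624}{53} \approx -162.72$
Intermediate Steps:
$a = \frac{98}{265}$ ($a = - \frac{98}{-265} = \left(-98\right) \left(- \frac{1}{265}\right) = \frac{98}{265} \approx 0.36981$)
$a \left(-453 + J{\left(1,-1 \right)}\right) = \frac{98 \left(-453 + 13\right)}{265} = \frac{98}{265} \left(-440\right) = - \frac{8624}{53}$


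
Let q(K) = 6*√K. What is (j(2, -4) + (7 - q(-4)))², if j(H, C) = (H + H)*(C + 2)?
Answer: -143 + 24*I ≈ -143.0 + 24.0*I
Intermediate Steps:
j(H, C) = 2*H*(2 + C) (j(H, C) = (2*H)*(2 + C) = 2*H*(2 + C))
(j(2, -4) + (7 - q(-4)))² = (2*2*(2 - 4) + (7 - 6*√(-4)))² = (2*2*(-2) + (7 - 6*2*I))² = (-8 + (7 - 12*I))² = (-1 - 12*I)²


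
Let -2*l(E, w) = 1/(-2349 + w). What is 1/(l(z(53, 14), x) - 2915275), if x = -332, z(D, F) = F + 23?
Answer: -5362/15631704549 ≈ -3.4302e-7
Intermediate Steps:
z(D, F) = 23 + F
l(E, w) = -1/(2*(-2349 + w))
1/(l(z(53, 14), x) - 2915275) = 1/(-1/(-4698 + 2*(-332)) - 2915275) = 1/(-1/(-4698 - 664) - 2915275) = 1/(-1/(-5362) - 2915275) = 1/(-1*(-1/5362) - 2915275) = 1/(1/5362 - 2915275) = 1/(-15631704549/5362) = -5362/15631704549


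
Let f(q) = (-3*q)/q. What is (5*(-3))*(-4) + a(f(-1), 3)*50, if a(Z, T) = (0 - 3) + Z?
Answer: -240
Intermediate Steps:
f(q) = -3
a(Z, T) = -3 + Z
(5*(-3))*(-4) + a(f(-1), 3)*50 = (5*(-3))*(-4) + (-3 - 3)*50 = -15*(-4) - 6*50 = 60 - 300 = -240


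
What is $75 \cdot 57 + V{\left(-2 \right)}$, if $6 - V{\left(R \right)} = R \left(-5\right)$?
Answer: $4271$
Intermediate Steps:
$V{\left(R \right)} = 6 + 5 R$ ($V{\left(R \right)} = 6 - R \left(-5\right) = 6 - - 5 R = 6 + 5 R$)
$75 \cdot 57 + V{\left(-2 \right)} = 75 \cdot 57 + \left(6 + 5 \left(-2\right)\right) = 4275 + \left(6 - 10\right) = 4275 - 4 = 4271$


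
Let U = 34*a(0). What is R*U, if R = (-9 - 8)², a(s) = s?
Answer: 0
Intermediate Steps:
U = 0 (U = 34*0 = 0)
R = 289 (R = (-17)² = 289)
R*U = 289*0 = 0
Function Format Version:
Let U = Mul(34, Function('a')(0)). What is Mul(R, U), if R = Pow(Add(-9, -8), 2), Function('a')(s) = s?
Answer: 0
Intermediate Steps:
U = 0 (U = Mul(34, 0) = 0)
R = 289 (R = Pow(-17, 2) = 289)
Mul(R, U) = Mul(289, 0) = 0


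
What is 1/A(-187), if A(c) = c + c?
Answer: -1/374 ≈ -0.0026738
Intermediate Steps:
A(c) = 2*c
1/A(-187) = 1/(2*(-187)) = 1/(-374) = -1/374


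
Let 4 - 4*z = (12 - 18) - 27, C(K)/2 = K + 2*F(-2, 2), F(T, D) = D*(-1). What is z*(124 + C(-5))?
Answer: 1961/2 ≈ 980.50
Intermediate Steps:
F(T, D) = -D
C(K) = -8 + 2*K (C(K) = 2*(K + 2*(-1*2)) = 2*(K + 2*(-2)) = 2*(K - 4) = 2*(-4 + K) = -8 + 2*K)
z = 37/4 (z = 1 - ((12 - 18) - 27)/4 = 1 - (-6 - 27)/4 = 1 - 1/4*(-33) = 1 + 33/4 = 37/4 ≈ 9.2500)
z*(124 + C(-5)) = 37*(124 + (-8 + 2*(-5)))/4 = 37*(124 + (-8 - 10))/4 = 37*(124 - 18)/4 = (37/4)*106 = 1961/2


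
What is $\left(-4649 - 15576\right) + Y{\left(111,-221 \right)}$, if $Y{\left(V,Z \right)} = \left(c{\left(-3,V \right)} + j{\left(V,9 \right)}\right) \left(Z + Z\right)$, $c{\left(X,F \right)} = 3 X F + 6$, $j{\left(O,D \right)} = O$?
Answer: $369619$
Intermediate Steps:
$c{\left(X,F \right)} = 6 + 3 F X$ ($c{\left(X,F \right)} = 3 F X + 6 = 6 + 3 F X$)
$Y{\left(V,Z \right)} = 2 Z \left(6 - 8 V\right)$ ($Y{\left(V,Z \right)} = \left(\left(6 + 3 V \left(-3\right)\right) + V\right) \left(Z + Z\right) = \left(\left(6 - 9 V\right) + V\right) 2 Z = \left(6 - 8 V\right) 2 Z = 2 Z \left(6 - 8 V\right)$)
$\left(-4649 - 15576\right) + Y{\left(111,-221 \right)} = \left(-4649 - 15576\right) + 4 \left(-221\right) \left(3 - 444\right) = -20225 + 4 \left(-221\right) \left(-441\right) = -20225 + 389844 = 369619$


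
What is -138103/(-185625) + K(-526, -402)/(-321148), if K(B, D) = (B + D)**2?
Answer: -28876444439/14903274375 ≈ -1.9376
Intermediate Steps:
-138103/(-185625) + K(-526, -402)/(-321148) = -138103/(-185625) + (-526 - 402)**2/(-321148) = -138103*(-1/185625) + (-928)**2*(-1/321148) = 138103/185625 + 861184*(-1/321148) = 138103/185625 - 215296/80287 = -28876444439/14903274375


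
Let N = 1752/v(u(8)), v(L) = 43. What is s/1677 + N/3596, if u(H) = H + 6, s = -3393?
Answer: -77775/38657 ≈ -2.0119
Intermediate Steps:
u(H) = 6 + H
N = 1752/43 ≈ 40.744
s/1677 + N/3596 = -3393/1677 + (1752/43)/3596 = -3393*1/1677 + (1752/43)*(1/3596) = -87/43 + 438/38657 = -77775/38657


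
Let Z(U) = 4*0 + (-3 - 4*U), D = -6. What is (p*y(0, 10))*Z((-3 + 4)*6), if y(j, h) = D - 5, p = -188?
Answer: -55836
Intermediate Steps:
y(j, h) = -11 (y(j, h) = -6 - 5 = -11)
Z(U) = -3 - 4*U (Z(U) = 0 + (-3 - 4*U) = -3 - 4*U)
(p*y(0, 10))*Z((-3 + 4)*6) = (-188*(-11))*(-3 - 4*(-3 + 4)*6) = 2068*(-3 - 4*6) = 2068*(-3 - 24) = 2068*(-27) = -55836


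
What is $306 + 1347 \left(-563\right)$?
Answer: $-758055$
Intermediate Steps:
$306 + 1347 \left(-563\right) = 306 - 758361 = -758055$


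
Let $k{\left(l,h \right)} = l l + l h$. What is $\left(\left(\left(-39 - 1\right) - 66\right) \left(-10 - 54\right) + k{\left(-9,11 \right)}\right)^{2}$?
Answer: $45778756$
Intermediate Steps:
$k{\left(l,h \right)} = l^{2} + h l$
$\left(\left(\left(-39 - 1\right) - 66\right) \left(-10 - 54\right) + k{\left(-9,11 \right)}\right)^{2} = \left(\left(\left(-39 - 1\right) - 66\right) \left(-10 - 54\right) - 9 \left(11 - 9\right)\right)^{2} = \left(\left(\left(-39 - 1\right) - 66\right) \left(-64\right) - 18\right)^{2} = \left(\left(-40 - 66\right) \left(-64\right) - 18\right)^{2} = \left(\left(-106\right) \left(-64\right) - 18\right)^{2} = \left(6784 - 18\right)^{2} = 6766^{2} = 45778756$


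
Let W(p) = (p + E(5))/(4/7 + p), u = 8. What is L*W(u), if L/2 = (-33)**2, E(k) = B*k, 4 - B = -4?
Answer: 60984/5 ≈ 12197.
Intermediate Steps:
B = 8 (B = 4 - 1*(-4) = 4 + 4 = 8)
E(k) = 8*k
W(p) = (40 + p)/(4/7 + p) (W(p) = (p + 8*5)/(4/7 + p) = (p + 40)/(4*(1/7) + p) = (40 + p)/(4/7 + p))
L = 2178 (L = 2*(-33)**2 = 2*1089 = 2178)
L*W(u) = 2178*(7*(40 + 8)/(4 + 7*8)) = 2178*(7*48/(4 + 56)) = 2178*(7*48/60) = 2178*(7*(1/60)*48) = 2178*(28/5) = 60984/5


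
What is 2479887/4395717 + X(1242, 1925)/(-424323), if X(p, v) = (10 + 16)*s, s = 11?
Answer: 116779546271/207244869399 ≈ 0.56349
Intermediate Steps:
X(p, v) = 286 (X(p, v) = (10 + 16)*11 = 26*11 = 286)
2479887/4395717 + X(1242, 1925)/(-424323) = 2479887/4395717 + 286/(-424323) = 2479887*(1/4395717) + 286*(-1/424323) = 275543/488413 - 286/424323 = 116779546271/207244869399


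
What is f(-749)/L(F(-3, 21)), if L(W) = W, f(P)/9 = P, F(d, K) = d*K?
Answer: 107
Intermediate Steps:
F(d, K) = K*d
f(P) = 9*P
f(-749)/L(F(-3, 21)) = (9*(-749))/((21*(-3))) = -6741/(-63) = -6741*(-1/63) = 107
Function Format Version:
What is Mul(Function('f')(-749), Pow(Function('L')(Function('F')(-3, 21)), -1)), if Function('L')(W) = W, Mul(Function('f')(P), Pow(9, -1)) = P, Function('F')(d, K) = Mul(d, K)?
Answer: 107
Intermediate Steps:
Function('F')(d, K) = Mul(K, d)
Function('f')(P) = Mul(9, P)
Mul(Function('f')(-749), Pow(Function('L')(Function('F')(-3, 21)), -1)) = Mul(Mul(9, -749), Pow(Mul(21, -3), -1)) = Mul(-6741, Pow(-63, -1)) = Mul(-6741, Rational(-1, 63)) = 107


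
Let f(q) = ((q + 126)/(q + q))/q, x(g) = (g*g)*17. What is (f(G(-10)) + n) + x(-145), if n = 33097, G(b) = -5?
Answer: 19526221/50 ≈ 3.9052e+5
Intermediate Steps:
x(g) = 17*g**2 (x(g) = g**2*17 = 17*g**2)
f(q) = (126 + q)/(2*q**2) (f(q) = ((126 + q)/((2*q)))/q = ((126 + q)*(1/(2*q)))/q = ((126 + q)/(2*q))/q = (126 + q)/(2*q**2))
(f(G(-10)) + n) + x(-145) = ((1/2)*(126 - 5)/(-5)**2 + 33097) + 17*(-145)**2 = ((1/2)*(1/25)*121 + 33097) + 17*21025 = (121/50 + 33097) + 357425 = 1654971/50 + 357425 = 19526221/50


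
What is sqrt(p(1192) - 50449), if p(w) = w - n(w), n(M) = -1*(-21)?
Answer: I*sqrt(49278) ≈ 221.99*I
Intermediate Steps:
n(M) = 21
p(w) = -21 + w (p(w) = w - 1*21 = w - 21 = -21 + w)
sqrt(p(1192) - 50449) = sqrt((-21 + 1192) - 50449) = sqrt(1171 - 50449) = sqrt(-49278) = I*sqrt(49278)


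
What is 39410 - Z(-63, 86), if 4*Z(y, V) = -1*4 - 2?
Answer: 78823/2 ≈ 39412.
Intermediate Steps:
Z(y, V) = -3/2 (Z(y, V) = (-1*4 - 2)/4 = (-4 - 2)/4 = (¼)*(-6) = -3/2)
39410 - Z(-63, 86) = 39410 - 1*(-3/2) = 39410 + 3/2 = 78823/2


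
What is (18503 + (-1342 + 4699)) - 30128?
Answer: -8268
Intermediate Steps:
(18503 + (-1342 + 4699)) - 30128 = (18503 + 3357) - 30128 = 21860 - 30128 = -8268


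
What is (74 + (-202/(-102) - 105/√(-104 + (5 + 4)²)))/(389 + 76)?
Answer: 25/153 + 7*I*√23/713 ≈ 0.1634 + 0.047084*I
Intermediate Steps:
(74 + (-202/(-102) - 105/√(-104 + (5 + 4)²)))/(389 + 76) = (74 + (-202*(-1/102) - 105/√(-104 + 9²)))/465 = (74 + (101/51 - 105/√(-104 + 81)))*(1/465) = (74 + (101/51 - 105*(-I*√23/23)))*(1/465) = (74 + (101/51 - (-105)*I*√23/23))*(1/465) = (74 + (101/51 + 105*I*√23/23))*(1/465) = (3875/51 + 105*I*√23/23)*(1/465) = 25/153 + 7*I*√23/713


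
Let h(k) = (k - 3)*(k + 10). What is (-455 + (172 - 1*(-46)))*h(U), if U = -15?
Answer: -21330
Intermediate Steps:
h(k) = (-3 + k)*(10 + k)
(-455 + (172 - 1*(-46)))*h(U) = (-455 + (172 - 1*(-46)))*(-30 + (-15)**2 + 7*(-15)) = (-455 + (172 + 46))*(-30 + 225 - 105) = (-455 + 218)*90 = -237*90 = -21330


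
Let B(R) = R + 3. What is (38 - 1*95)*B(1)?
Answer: -228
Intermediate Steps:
B(R) = 3 + R
(38 - 1*95)*B(1) = (38 - 1*95)*(3 + 1) = (38 - 95)*4 = -57*4 = -228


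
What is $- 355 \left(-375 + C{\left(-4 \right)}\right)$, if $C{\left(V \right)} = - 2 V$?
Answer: $130285$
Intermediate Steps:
$- 355 \left(-375 + C{\left(-4 \right)}\right) = - 355 \left(-375 - -8\right) = - 355 \left(-375 + 8\right) = \left(-355\right) \left(-367\right) = 130285$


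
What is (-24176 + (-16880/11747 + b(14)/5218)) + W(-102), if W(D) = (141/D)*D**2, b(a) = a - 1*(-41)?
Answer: -2363532663823/61295846 ≈ -38559.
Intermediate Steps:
b(a) = 41 + a (b(a) = a + 41 = 41 + a)
W(D) = 141*D
(-24176 + (-16880/11747 + b(14)/5218)) + W(-102) = (-24176 + (-16880/11747 + (41 + 14)/5218)) + 141*(-102) = (-24176 + (-16880*1/11747 + 55*(1/5218))) - 14382 = (-24176 + (-16880/11747 + 55/5218)) - 14382 = (-24176 - 87433755/61295846) - 14382 = -1481975806651/61295846 - 14382 = -2363532663823/61295846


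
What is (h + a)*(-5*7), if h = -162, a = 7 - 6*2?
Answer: 5845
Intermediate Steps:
a = -5 (a = 7 - 12 = -5)
(h + a)*(-5*7) = (-162 - 5)*(-5*7) = -167*(-35) = 5845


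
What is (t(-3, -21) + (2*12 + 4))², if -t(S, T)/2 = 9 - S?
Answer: 16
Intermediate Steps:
t(S, T) = -18 + 2*S (t(S, T) = -2*(9 - S) = -18 + 2*S)
(t(-3, -21) + (2*12 + 4))² = ((-18 + 2*(-3)) + (2*12 + 4))² = ((-18 - 6) + (24 + 4))² = (-24 + 28)² = 4² = 16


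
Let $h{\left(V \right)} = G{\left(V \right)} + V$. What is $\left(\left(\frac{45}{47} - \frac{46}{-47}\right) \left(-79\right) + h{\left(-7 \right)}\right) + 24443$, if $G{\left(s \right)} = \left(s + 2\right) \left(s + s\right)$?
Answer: $\frac{1144593}{47} \approx 24353.0$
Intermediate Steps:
$G{\left(s \right)} = 2 s \left(2 + s\right)$ ($G{\left(s \right)} = \left(2 + s\right) 2 s = 2 s \left(2 + s\right)$)
$h{\left(V \right)} = V + 2 V \left(2 + V\right)$ ($h{\left(V \right)} = 2 V \left(2 + V\right) + V = V + 2 V \left(2 + V\right)$)
$\left(\left(\frac{45}{47} - \frac{46}{-47}\right) \left(-79\right) + h{\left(-7 \right)}\right) + 24443 = \left(\left(\frac{45}{47} - \frac{46}{-47}\right) \left(-79\right) - 7 \left(5 + 2 \left(-7\right)\right)\right) + 24443 = \left(\left(45 \cdot \frac{1}{47} - - \frac{46}{47}\right) \left(-79\right) - 7 \left(5 - 14\right)\right) + 24443 = \left(\left(\frac{45}{47} + \frac{46}{47}\right) \left(-79\right) - -63\right) + 24443 = \left(\frac{91}{47} \left(-79\right) + 63\right) + 24443 = \left(- \frac{7189}{47} + 63\right) + 24443 = - \frac{4228}{47} + 24443 = \frac{1144593}{47}$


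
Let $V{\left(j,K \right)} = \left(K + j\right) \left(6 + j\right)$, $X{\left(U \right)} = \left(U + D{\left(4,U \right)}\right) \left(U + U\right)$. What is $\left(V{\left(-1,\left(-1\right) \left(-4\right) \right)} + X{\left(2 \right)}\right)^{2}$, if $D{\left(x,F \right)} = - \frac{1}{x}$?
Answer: $484$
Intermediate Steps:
$X{\left(U \right)} = 2 U \left(- \frac{1}{4} + U\right)$ ($X{\left(U \right)} = \left(U - \frac{1}{4}\right) \left(U + U\right) = \left(U - \frac{1}{4}\right) 2 U = \left(- \frac{1}{4} + U\right) 2 U = 2 U \left(- \frac{1}{4} + U\right)$)
$V{\left(j,K \right)} = \left(6 + j\right) \left(K + j\right)$
$\left(V{\left(-1,\left(-1\right) \left(-4\right) \right)} + X{\left(2 \right)}\right)^{2} = \left(\left(\left(-1\right)^{2} + 6 \left(\left(-1\right) \left(-4\right)\right) + 6 \left(-1\right) + \left(-1\right) \left(-4\right) \left(-1\right)\right) + \frac{1}{2} \cdot 2 \left(-1 + 4 \cdot 2\right)\right)^{2} = \left(\left(1 + 6 \cdot 4 - 6 + 4 \left(-1\right)\right) + \frac{1}{2} \cdot 2 \left(-1 + 8\right)\right)^{2} = \left(\left(1 + 24 - 6 - 4\right) + \frac{1}{2} \cdot 2 \cdot 7\right)^{2} = \left(15 + 7\right)^{2} = 22^{2} = 484$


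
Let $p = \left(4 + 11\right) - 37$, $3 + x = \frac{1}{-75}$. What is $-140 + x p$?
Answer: $- \frac{5528}{75} \approx -73.707$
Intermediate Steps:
$x = - \frac{226}{75}$ ($x = -3 + \frac{1}{-75} = -3 - \frac{1}{75} = - \frac{226}{75} \approx -3.0133$)
$p = -22$ ($p = 15 - 37 = -22$)
$-140 + x p = -140 - - \frac{4972}{75} = -140 + \frac{4972}{75} = - \frac{5528}{75}$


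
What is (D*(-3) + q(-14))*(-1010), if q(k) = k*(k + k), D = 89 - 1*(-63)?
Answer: 64640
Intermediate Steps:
D = 152 (D = 89 + 63 = 152)
q(k) = 2*k² (q(k) = k*(2*k) = 2*k²)
(D*(-3) + q(-14))*(-1010) = (152*(-3) + 2*(-14)²)*(-1010) = (-456 + 2*196)*(-1010) = (-456 + 392)*(-1010) = -64*(-1010) = 64640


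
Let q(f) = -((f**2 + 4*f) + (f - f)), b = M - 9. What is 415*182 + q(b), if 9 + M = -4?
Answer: 75134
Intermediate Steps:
M = -13 (M = -9 - 4 = -13)
b = -22 (b = -13 - 9 = -22)
q(f) = -f**2 - 4*f (q(f) = -((f**2 + 4*f) + 0) = -(f**2 + 4*f) = -f**2 - 4*f)
415*182 + q(b) = 415*182 - 1*(-22)*(4 - 22) = 75530 - 1*(-22)*(-18) = 75530 - 396 = 75134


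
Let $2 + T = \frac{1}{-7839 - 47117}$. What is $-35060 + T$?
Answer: $- \frac{1926867273}{54956} \approx -35062.0$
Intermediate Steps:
$T = - \frac{109913}{54956}$ ($T = -2 + \frac{1}{-7839 - 47117} = -2 + \frac{1}{-54956} = -2 - \frac{1}{54956} = - \frac{109913}{54956} \approx -2.0$)
$-35060 + T = -35060 - \frac{109913}{54956} = - \frac{1926867273}{54956}$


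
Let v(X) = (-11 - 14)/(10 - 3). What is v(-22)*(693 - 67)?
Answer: -15650/7 ≈ -2235.7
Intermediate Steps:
v(X) = -25/7
v(-22)*(693 - 67) = -25*(693 - 67)/7 = -25/7*626 = -15650/7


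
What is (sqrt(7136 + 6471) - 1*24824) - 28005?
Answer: -52829 + sqrt(13607) ≈ -52712.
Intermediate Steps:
(sqrt(7136 + 6471) - 1*24824) - 28005 = (sqrt(13607) - 24824) - 28005 = (-24824 + sqrt(13607)) - 28005 = -52829 + sqrt(13607)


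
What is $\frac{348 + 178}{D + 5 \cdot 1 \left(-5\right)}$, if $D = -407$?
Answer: $- \frac{263}{216} \approx -1.2176$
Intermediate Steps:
$\frac{348 + 178}{D + 5 \cdot 1 \left(-5\right)} = \frac{348 + 178}{-407 + 5 \cdot 1 \left(-5\right)} = \frac{526}{-407 + 5 \left(-5\right)} = \frac{526}{-407 - 25} = \frac{526}{-432} = 526 \left(- \frac{1}{432}\right) = - \frac{263}{216}$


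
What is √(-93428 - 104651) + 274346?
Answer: 274346 + I*√198079 ≈ 2.7435e+5 + 445.06*I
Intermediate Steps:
√(-93428 - 104651) + 274346 = √(-198079) + 274346 = I*√198079 + 274346 = 274346 + I*√198079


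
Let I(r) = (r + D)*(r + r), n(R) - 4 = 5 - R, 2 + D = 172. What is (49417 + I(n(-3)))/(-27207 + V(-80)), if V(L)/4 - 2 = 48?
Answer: -53785/27007 ≈ -1.9915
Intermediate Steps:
D = 170 (D = -2 + 172 = 170)
V(L) = 200 (V(L) = 8 + 4*48 = 8 + 192 = 200)
n(R) = 9 - R (n(R) = 4 + (5 - R) = 9 - R)
I(r) = 2*r*(170 + r) (I(r) = (r + 170)*(r + r) = (170 + r)*(2*r) = 2*r*(170 + r))
(49417 + I(n(-3)))/(-27207 + V(-80)) = (49417 + 2*(9 - 1*(-3))*(170 + (9 - 1*(-3))))/(-27207 + 200) = (49417 + 2*(9 + 3)*(170 + (9 + 3)))/(-27007) = (49417 + 2*12*(170 + 12))*(-1/27007) = (49417 + 2*12*182)*(-1/27007) = (49417 + 4368)*(-1/27007) = 53785*(-1/27007) = -53785/27007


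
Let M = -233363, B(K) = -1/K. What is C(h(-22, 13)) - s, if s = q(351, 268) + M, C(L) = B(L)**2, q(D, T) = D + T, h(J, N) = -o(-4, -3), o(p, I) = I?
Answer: 2094697/9 ≈ 2.3274e+5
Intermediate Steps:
h(J, N) = 3 (h(J, N) = -1*(-3) = 3)
C(L) = L**(-2) (C(L) = (-1/L)**2 = L**(-2))
s = -232744 (s = (351 + 268) - 233363 = 619 - 233363 = -232744)
C(h(-22, 13)) - s = 3**(-2) - 1*(-232744) = 1/9 + 232744 = 2094697/9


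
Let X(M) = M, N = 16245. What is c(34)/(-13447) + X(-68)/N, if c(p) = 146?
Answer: -3286166/218446515 ≈ -0.015043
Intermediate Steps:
c(34)/(-13447) + X(-68)/N = 146/(-13447) - 68/16245 = 146*(-1/13447) - 68*1/16245 = -146/13447 - 68/16245 = -3286166/218446515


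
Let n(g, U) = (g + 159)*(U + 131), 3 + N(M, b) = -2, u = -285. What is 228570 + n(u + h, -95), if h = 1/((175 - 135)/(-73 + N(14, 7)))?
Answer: 1119819/5 ≈ 2.2396e+5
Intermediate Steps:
N(M, b) = -5 (N(M, b) = -3 - 2 = -5)
h = -39/20 (h = 1/((175 - 135)/(-73 - 5)) = 1/(40/(-78)) = 1/(40*(-1/78)) = 1/(-20/39) = -39/20 ≈ -1.9500)
n(g, U) = (131 + U)*(159 + g) (n(g, U) = (159 + g)*(131 + U) = (131 + U)*(159 + g))
228570 + n(u + h, -95) = 228570 + (20829 + 131*(-285 - 39/20) + 159*(-95) - 95*(-285 - 39/20)) = 228570 + (20829 + 131*(-5739/20) - 15105 - 95*(-5739/20)) = 228570 + (20829 - 751809/20 - 15105 + 109041/4) = 228570 - 23031/5 = 1119819/5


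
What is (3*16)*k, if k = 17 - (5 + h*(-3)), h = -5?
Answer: -144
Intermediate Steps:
k = -3 (k = 17 - (5 - 5*(-3)) = 17 - (5 + 15) = 17 - 1*20 = 17 - 20 = -3)
(3*16)*k = (3*16)*(-3) = 48*(-3) = -144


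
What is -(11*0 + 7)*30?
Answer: -210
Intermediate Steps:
-(11*0 + 7)*30 = -(0 + 7)*30 = -7*30 = -1*210 = -210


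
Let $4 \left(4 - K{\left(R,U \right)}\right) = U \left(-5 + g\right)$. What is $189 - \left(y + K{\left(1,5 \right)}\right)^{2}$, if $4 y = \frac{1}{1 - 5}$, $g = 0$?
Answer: $\frac{21815}{256} \approx 85.215$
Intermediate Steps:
$K{\left(R,U \right)} = 4 + \frac{5 U}{4}$ ($K{\left(R,U \right)} = 4 - \frac{U \left(-5 + 0\right)}{4} = 4 - \frac{U \left(-5\right)}{4} = 4 - \frac{\left(-5\right) U}{4} = 4 + \frac{5 U}{4}$)
$y = - \frac{1}{16}$ ($y = \frac{1}{4 \left(1 - 5\right)} = \frac{1}{4 \left(-4\right)} = \frac{1}{4} \left(- \frac{1}{4}\right) = - \frac{1}{16} \approx -0.0625$)
$189 - \left(y + K{\left(1,5 \right)}\right)^{2} = 189 - \left(- \frac{1}{16} + \left(4 + \frac{5}{4} \cdot 5\right)\right)^{2} = 189 - \left(- \frac{1}{16} + \left(4 + \frac{25}{4}\right)\right)^{2} = 189 - \left(- \frac{1}{16} + \frac{41}{4}\right)^{2} = 189 - \left(\frac{163}{16}\right)^{2} = 189 - \frac{26569}{256} = \frac{21815}{256}$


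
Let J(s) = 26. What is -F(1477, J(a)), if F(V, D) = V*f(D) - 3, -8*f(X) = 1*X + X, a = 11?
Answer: 19207/2 ≈ 9603.5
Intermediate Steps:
f(X) = -X/4 (f(X) = -(1*X + X)/8 = -(X + X)/8 = -X/4)
F(V, D) = -3 - D*V/4 (F(V, D) = V*(-D/4) - 3 = -D*V/4 - 3 = -3 - D*V/4)
-F(1477, J(a)) = -(-3 - ¼*26*1477) = -(-3 - 19201/2) = -1*(-19207/2) = 19207/2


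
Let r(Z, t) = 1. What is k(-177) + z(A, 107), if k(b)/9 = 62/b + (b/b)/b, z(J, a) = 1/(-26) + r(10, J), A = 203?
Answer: -3439/1534 ≈ -2.2419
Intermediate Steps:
z(J, a) = 25/26 (z(J, a) = 1/(-26) + 1 = -1/26 + 1 = 25/26)
k(b) = 567/b (k(b) = 9*(62/b + (b/b)/b) = 9*(62/b + 1/b) = 9*(63/b) = 567/b)
k(-177) + z(A, 107) = 567/(-177) + 25/26 = 567*(-1/177) + 25/26 = -189/59 + 25/26 = -3439/1534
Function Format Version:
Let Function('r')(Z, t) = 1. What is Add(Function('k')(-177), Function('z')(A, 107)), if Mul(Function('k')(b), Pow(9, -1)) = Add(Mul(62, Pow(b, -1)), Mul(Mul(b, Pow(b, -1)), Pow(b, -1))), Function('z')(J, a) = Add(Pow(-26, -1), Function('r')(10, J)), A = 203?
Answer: Rational(-3439, 1534) ≈ -2.2419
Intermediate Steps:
Function('z')(J, a) = Rational(25, 26) (Function('z')(J, a) = Add(Pow(-26, -1), 1) = Add(Rational(-1, 26), 1) = Rational(25, 26))
Function('k')(b) = Mul(567, Pow(b, -1)) (Function('k')(b) = Mul(9, Add(Mul(62, Pow(b, -1)), Mul(Mul(b, Pow(b, -1)), Pow(b, -1)))) = Mul(9, Add(Mul(62, Pow(b, -1)), Mul(1, Pow(b, -1)))) = Mul(9, Add(Mul(62, Pow(b, -1)), Pow(b, -1))) = Mul(9, Mul(63, Pow(b, -1))) = Mul(567, Pow(b, -1)))
Add(Function('k')(-177), Function('z')(A, 107)) = Add(Mul(567, Pow(-177, -1)), Rational(25, 26)) = Add(Mul(567, Rational(-1, 177)), Rational(25, 26)) = Add(Rational(-189, 59), Rational(25, 26)) = Rational(-3439, 1534)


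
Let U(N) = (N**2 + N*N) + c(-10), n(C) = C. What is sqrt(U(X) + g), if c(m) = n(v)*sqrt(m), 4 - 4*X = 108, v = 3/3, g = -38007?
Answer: sqrt(-36655 + I*sqrt(10)) ≈ 0.0083 + 191.45*I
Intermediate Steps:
v = 1 (v = 3*(1/3) = 1)
X = -26 (X = 1 - 1/4*108 = 1 - 27 = -26)
c(m) = sqrt(m) (c(m) = 1*sqrt(m) = sqrt(m))
U(N) = 2*N**2 + I*sqrt(10) (U(N) = (N**2 + N*N) + sqrt(-10) = (N**2 + N**2) + I*sqrt(10) = 2*N**2 + I*sqrt(10))
sqrt(U(X) + g) = sqrt((2*(-26)**2 + I*sqrt(10)) - 38007) = sqrt((2*676 + I*sqrt(10)) - 38007) = sqrt((1352 + I*sqrt(10)) - 38007) = sqrt(-36655 + I*sqrt(10))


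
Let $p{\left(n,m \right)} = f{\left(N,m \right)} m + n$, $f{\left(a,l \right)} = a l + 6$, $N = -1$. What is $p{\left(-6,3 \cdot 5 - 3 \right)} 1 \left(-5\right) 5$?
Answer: $1950$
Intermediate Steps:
$f{\left(a,l \right)} = 6 + a l$
$p{\left(n,m \right)} = n + m \left(6 - m\right)$ ($p{\left(n,m \right)} = \left(6 - m\right) m + n = m \left(6 - m\right) + n = n + m \left(6 - m\right)$)
$p{\left(-6,3 \cdot 5 - 3 \right)} 1 \left(-5\right) 5 = \left(-6 - \left(3 \cdot 5 - 3\right) \left(-6 + \left(3 \cdot 5 - 3\right)\right)\right) 1 \left(-5\right) 5 = \left(-6 - \left(15 - 3\right) \left(-6 + \left(15 - 3\right)\right)\right) \left(\left(-5\right) 5\right) = \left(-6 - 12 \left(-6 + 12\right)\right) \left(-25\right) = \left(-6 - 12 \cdot 6\right) \left(-25\right) = \left(-6 - 72\right) \left(-25\right) = \left(-78\right) \left(-25\right) = 1950$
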